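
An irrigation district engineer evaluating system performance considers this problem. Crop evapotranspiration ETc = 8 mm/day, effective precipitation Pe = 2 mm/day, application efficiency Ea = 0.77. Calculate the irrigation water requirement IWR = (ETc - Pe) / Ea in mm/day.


IWR = (ETc - Pe) / Ea
    = (8 - 2) / 0.77
    = 6 / 0.77
    = 7.79 mm/day


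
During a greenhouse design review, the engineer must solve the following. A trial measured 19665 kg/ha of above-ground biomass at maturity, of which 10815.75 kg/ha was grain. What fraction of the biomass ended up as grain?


HI = grain_yield / biomass
   = 10815.75 / 19665
   = 0.55


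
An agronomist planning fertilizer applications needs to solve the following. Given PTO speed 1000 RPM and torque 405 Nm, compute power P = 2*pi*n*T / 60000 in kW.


P = 2*pi*n*T / 60000
  = 2*pi * 1000 * 405 / 60000
  = 2544690.05 / 60000
  = 42.41 kW


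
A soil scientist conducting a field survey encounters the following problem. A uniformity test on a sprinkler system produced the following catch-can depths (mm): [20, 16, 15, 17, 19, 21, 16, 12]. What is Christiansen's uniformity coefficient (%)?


xbar = 136 / 8 = 17
sum|xi - xbar| = 18
CU = 100 * (1 - 18 / (8 * 17))
   = 100 * (1 - 0.1324)
   = 86.76%


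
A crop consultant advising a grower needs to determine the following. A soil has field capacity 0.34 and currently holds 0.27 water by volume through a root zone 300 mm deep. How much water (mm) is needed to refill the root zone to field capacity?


SMD = (FC - theta) * D
    = (0.34 - 0.27) * 300
    = 0.070 * 300
    = 21 mm


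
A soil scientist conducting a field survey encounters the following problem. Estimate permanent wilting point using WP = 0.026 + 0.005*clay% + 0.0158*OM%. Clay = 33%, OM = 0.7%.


WP = 0.026 + 0.005*33 + 0.0158*0.7
   = 0.026 + 0.1650 + 0.0111
   = 0.2021


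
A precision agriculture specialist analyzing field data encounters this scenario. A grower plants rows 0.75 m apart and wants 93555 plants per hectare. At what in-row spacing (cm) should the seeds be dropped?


spacing = 10000 / (row_sp * density)
        = 10000 / (0.75 * 93555)
        = 10000 / 70166.25
        = 0.14252 m = 14.25 cm


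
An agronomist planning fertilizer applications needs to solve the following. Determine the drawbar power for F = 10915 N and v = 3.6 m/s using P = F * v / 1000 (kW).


P = F * v / 1000
  = 10915 * 3.6 / 1000
  = 39294 / 1000
  = 39.29 kW


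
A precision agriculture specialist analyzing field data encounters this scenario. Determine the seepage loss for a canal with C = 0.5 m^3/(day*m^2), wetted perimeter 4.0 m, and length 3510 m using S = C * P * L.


S = C * P * L
  = 0.5 * 4.0 * 3510
  = 7020 m^3/day


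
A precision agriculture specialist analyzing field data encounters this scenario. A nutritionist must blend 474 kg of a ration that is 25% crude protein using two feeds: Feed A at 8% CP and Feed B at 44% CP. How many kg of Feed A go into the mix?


parts_A = CP_b - target = 44 - 25 = 19
parts_B = target - CP_a = 25 - 8 = 17
total_parts = 19 + 17 = 36
Feed A = 474 * 19 / 36 = 250.17 kg
Feed B = 474 * 17 / 36 = 223.83 kg

250.17 kg


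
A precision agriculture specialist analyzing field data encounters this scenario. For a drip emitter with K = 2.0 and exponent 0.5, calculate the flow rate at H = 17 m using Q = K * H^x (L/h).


Q = K * H^x
  = 2.0 * 17^0.5
  = 2.0 * 4.1231
  = 8.25 L/h


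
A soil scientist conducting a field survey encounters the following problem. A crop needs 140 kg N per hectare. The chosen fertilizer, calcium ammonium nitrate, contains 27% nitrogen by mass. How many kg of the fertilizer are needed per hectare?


Rate = N_required / (N_content / 100)
     = 140 / (27 / 100)
     = 140 / 0.27
     = 518.52 kg/ha


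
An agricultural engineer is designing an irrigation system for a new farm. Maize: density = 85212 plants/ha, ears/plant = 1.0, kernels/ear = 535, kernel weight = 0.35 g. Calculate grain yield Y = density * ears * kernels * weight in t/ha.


Y = density * ears * kernels * kw
  = 85212 * 1.0 * 535 * 0.35 g/ha
  = 15955947.00 g/ha
  = 15955.95 kg/ha = 15.96 t/ha


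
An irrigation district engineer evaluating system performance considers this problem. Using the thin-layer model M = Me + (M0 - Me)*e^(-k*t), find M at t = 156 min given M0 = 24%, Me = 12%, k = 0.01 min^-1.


M = Me + (M0 - Me) * e^(-k*t)
  = 12 + (24 - 12) * e^(-0.01*156)
  = 12 + 12 * e^(-1.560)
  = 12 + 12 * 0.21014
  = 12 + 2.5216
  = 14.52%


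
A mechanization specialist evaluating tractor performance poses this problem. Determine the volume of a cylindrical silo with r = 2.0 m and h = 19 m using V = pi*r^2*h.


V = pi * r^2 * h
  = pi * 2.0^2 * 19
  = pi * 4 * 19
  = 238.76 m^3


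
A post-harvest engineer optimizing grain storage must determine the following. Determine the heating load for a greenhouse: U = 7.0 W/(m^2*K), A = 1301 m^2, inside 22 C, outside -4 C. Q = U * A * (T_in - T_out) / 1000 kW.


dT = 22 - (-4) = 26 K
Q = U * A * dT
  = 7.0 * 1301 * 26
  = 236782 W = 236.78 kW


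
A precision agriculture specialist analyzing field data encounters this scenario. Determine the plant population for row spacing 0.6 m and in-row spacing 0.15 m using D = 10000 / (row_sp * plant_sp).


D = 10000 / (row_sp * plant_sp)
  = 10000 / (0.6 * 0.15)
  = 10000 / 0.0900
  = 111111.11 plants/ha


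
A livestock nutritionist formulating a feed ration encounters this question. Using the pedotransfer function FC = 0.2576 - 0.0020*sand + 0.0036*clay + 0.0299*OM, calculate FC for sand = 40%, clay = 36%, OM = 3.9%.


FC = 0.2576 - 0.0020*40 + 0.0036*36 + 0.0299*3.9
   = 0.2576 - 0.0800 + 0.1296 + 0.1166
   = 0.4238


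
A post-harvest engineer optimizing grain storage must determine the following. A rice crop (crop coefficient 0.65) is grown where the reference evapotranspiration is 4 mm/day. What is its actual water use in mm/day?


ETc = Kc * ET0
    = 0.65 * 4
    = 2.60 mm/day


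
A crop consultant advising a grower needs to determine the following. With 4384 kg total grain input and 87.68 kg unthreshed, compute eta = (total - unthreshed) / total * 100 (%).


eta = (total - unthreshed) / total * 100
    = (4384 - 87.68) / 4384 * 100
    = 4296.32 / 4384 * 100
    = 98%


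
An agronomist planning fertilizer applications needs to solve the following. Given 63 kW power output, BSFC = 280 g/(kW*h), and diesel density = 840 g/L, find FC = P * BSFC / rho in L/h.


FC = P * BSFC / rho_fuel
   = 63 * 280 / 840
   = 17640 / 840
   = 21 L/h


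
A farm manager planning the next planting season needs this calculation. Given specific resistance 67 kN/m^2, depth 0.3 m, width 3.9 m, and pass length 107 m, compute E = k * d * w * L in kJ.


E = k * d * w * L
  = 67 * 0.3 * 3.9 * 107
  = 8387.73 kJ


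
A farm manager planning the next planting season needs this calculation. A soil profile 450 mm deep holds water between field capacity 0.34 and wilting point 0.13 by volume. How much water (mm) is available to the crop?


AW = (FC - WP) * D
   = (0.34 - 0.13) * 450
   = 0.21 * 450
   = 94.50 mm


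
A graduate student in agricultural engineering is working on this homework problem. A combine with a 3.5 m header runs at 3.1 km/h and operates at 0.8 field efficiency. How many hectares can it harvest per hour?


C = w * v * eta_f / 10
  = 3.5 * 3.1 * 0.8 / 10
  = 8.68 / 10
  = 0.87 ha/h


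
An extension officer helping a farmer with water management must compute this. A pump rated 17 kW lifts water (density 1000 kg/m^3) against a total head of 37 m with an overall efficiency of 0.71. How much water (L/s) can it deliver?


Q = (P * 1000 * eta) / (rho * g * H)
  = (17 * 1000 * 0.71) / (1000 * 9.81 * 37)
  = 12070 / 362970
  = 0.03325 m^3/s = 33.25 L/s


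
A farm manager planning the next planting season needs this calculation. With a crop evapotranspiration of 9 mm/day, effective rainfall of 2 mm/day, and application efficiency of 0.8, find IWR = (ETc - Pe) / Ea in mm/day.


IWR = (ETc - Pe) / Ea
    = (9 - 2) / 0.8
    = 7 / 0.8
    = 8.75 mm/day


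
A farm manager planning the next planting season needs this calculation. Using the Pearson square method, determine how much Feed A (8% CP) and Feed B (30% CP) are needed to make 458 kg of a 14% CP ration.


parts_A = CP_b - target = 30 - 14 = 16
parts_B = target - CP_a = 14 - 8 = 6
total_parts = 16 + 6 = 22
Feed A = 458 * 16 / 22 = 333.09 kg
Feed B = 458 * 6 / 22 = 124.91 kg

333.09 kg


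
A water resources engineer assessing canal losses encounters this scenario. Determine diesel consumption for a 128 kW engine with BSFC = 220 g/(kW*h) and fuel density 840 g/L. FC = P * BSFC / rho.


FC = P * BSFC / rho_fuel
   = 128 * 220 / 840
   = 28160 / 840
   = 33.52 L/h


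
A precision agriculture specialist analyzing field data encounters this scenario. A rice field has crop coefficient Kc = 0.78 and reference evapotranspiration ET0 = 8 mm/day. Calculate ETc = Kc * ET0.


ETc = Kc * ET0
    = 0.78 * 8
    = 6.24 mm/day


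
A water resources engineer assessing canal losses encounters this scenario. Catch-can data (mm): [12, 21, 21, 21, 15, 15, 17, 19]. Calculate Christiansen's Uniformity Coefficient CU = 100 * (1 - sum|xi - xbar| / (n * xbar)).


xbar = 141 / 8 = 17.625
sum|xi - xbar| = 23
CU = 100 * (1 - 23 / (8 * 17.625))
   = 100 * (1 - 0.1631)
   = 83.69%


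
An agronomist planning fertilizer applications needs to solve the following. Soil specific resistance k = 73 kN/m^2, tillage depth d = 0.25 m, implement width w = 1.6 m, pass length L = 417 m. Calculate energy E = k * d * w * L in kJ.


E = k * d * w * L
  = 73 * 0.25 * 1.6 * 417
  = 12176.40 kJ


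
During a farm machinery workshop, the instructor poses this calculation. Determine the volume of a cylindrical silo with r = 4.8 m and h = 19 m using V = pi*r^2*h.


V = pi * r^2 * h
  = pi * 4.8^2 * 19
  = pi * 23.04 * 19
  = 1375.26 m^3


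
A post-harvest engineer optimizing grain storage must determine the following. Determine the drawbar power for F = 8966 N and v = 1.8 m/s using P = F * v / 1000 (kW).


P = F * v / 1000
  = 8966 * 1.8 / 1000
  = 16138.80 / 1000
  = 16.14 kW


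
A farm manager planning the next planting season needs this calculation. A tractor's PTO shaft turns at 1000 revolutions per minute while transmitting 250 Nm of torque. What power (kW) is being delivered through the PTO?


P = 2*pi*n*T / 60000
  = 2*pi * 1000 * 250 / 60000
  = 1570796.33 / 60000
  = 26.18 kW


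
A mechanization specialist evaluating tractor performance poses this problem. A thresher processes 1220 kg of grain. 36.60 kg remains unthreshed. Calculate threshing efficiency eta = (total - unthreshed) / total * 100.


eta = (total - unthreshed) / total * 100
    = (1220 - 36.60) / 1220 * 100
    = 1183.40 / 1220 * 100
    = 97%


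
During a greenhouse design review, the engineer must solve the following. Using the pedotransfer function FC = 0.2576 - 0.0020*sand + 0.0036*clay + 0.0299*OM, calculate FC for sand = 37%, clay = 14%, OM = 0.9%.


FC = 0.2576 - 0.0020*37 + 0.0036*14 + 0.0299*0.9
   = 0.2576 - 0.0740 + 0.0504 + 0.0269
   = 0.2609


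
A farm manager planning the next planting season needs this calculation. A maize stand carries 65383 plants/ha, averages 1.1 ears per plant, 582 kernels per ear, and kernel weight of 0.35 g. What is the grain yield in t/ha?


Y = density * ears * kernels * kw
  = 65383 * 1.1 * 582 * 0.35 g/ha
  = 14650368.81 g/ha
  = 14650.37 kg/ha = 14.65 t/ha


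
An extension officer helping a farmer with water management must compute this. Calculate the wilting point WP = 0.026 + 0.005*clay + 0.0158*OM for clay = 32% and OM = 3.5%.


WP = 0.026 + 0.005*32 + 0.0158*3.5
   = 0.026 + 0.1600 + 0.0553
   = 0.2413


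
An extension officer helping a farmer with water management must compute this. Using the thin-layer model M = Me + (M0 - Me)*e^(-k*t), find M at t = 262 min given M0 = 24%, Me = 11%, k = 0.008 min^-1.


M = Me + (M0 - Me) * e^(-k*t)
  = 11 + (24 - 11) * e^(-0.008*262)
  = 11 + 13 * e^(-2.096)
  = 11 + 13 * 0.12295
  = 11 + 1.5983
  = 12.60%


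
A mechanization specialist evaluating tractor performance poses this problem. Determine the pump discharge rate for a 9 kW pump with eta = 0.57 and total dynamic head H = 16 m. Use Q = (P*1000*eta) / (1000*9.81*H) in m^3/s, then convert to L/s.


Q = (P * 1000 * eta) / (rho * g * H)
  = (9 * 1000 * 0.57) / (1000 * 9.81 * 16)
  = 5130 / 156960
  = 0.03268 m^3/s = 32.68 L/s


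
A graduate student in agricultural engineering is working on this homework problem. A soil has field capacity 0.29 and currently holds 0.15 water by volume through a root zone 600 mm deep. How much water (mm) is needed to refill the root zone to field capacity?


SMD = (FC - theta) * D
    = (0.29 - 0.15) * 600
    = 0.140 * 600
    = 84 mm


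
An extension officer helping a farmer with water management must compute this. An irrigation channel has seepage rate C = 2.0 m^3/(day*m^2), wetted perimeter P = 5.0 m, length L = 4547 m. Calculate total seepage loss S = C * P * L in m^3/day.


S = C * P * L
  = 2.0 * 5.0 * 4547
  = 45470 m^3/day


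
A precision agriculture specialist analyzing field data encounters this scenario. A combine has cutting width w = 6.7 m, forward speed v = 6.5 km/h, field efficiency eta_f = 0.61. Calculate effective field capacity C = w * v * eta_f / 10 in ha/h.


C = w * v * eta_f / 10
  = 6.7 * 6.5 * 0.61 / 10
  = 26.57 / 10
  = 2.66 ha/h


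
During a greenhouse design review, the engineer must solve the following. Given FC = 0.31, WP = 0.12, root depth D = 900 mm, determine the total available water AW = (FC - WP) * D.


AW = (FC - WP) * D
   = (0.31 - 0.12) * 900
   = 0.19 * 900
   = 171 mm


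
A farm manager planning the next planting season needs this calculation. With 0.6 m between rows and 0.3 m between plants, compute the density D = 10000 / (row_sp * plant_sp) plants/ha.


D = 10000 / (row_sp * plant_sp)
  = 10000 / (0.6 * 0.3)
  = 10000 / 0.1800
  = 55555.56 plants/ha


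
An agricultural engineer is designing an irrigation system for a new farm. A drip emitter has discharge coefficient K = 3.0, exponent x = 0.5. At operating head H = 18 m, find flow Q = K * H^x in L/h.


Q = K * H^x
  = 3.0 * 18^0.5
  = 3.0 * 4.2426
  = 12.73 L/h


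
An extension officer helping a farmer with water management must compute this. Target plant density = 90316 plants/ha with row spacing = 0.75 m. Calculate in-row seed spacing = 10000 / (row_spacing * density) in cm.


spacing = 10000 / (row_sp * density)
        = 10000 / (0.75 * 90316)
        = 10000 / 67737
        = 0.14763 m = 14.76 cm


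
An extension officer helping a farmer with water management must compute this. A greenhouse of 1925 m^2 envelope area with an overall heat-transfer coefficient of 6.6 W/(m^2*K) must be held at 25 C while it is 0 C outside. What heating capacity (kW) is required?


dT = 25 - (0) = 25 K
Q = U * A * dT
  = 6.6 * 1925 * 25
  = 317625 W = 317.63 kW


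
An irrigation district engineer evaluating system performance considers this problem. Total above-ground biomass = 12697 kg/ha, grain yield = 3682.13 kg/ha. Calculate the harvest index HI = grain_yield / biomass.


HI = grain_yield / biomass
   = 3682.13 / 12697
   = 0.29


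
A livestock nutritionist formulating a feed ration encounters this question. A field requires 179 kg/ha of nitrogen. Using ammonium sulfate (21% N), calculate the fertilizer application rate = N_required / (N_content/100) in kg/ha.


Rate = N_required / (N_content / 100)
     = 179 / (21 / 100)
     = 179 / 0.21
     = 852.38 kg/ha


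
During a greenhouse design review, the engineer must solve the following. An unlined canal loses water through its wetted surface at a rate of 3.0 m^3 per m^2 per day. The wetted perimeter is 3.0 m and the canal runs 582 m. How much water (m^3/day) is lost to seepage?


S = C * P * L
  = 3.0 * 3.0 * 582
  = 5238 m^3/day


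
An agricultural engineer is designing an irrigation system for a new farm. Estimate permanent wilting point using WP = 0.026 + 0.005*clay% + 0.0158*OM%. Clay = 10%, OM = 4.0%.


WP = 0.026 + 0.005*10 + 0.0158*4.0
   = 0.026 + 0.0500 + 0.0632
   = 0.1392


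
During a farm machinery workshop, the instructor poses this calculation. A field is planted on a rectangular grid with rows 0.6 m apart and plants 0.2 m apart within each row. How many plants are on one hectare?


D = 10000 / (row_sp * plant_sp)
  = 10000 / (0.6 * 0.2)
  = 10000 / 0.1200
  = 83333.33 plants/ha


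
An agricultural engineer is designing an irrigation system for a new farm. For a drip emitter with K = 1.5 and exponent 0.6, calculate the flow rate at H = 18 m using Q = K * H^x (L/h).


Q = K * H^x
  = 1.5 * 18^0.6
  = 1.5 * 5.6645
  = 8.50 L/h


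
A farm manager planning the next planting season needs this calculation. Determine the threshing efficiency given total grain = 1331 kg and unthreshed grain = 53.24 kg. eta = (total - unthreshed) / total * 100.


eta = (total - unthreshed) / total * 100
    = (1331 - 53.24) / 1331 * 100
    = 1277.76 / 1331 * 100
    = 96%


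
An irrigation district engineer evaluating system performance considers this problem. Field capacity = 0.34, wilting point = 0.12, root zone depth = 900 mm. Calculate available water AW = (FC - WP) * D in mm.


AW = (FC - WP) * D
   = (0.34 - 0.12) * 900
   = 0.22 * 900
   = 198 mm


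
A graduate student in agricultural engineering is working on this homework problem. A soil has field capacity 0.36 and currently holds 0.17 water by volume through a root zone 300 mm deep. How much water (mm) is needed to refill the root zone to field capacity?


SMD = (FC - theta) * D
    = (0.36 - 0.17) * 300
    = 0.190 * 300
    = 57 mm


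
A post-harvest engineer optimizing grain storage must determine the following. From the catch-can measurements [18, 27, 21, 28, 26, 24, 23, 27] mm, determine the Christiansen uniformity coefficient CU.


xbar = 194 / 8 = 24.250
sum|xi - xbar| = 22
CU = 100 * (1 - 22 / (8 * 24.250))
   = 100 * (1 - 0.1134)
   = 88.66%


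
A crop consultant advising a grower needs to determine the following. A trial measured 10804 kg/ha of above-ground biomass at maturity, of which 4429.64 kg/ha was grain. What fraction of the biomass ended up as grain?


HI = grain_yield / biomass
   = 4429.64 / 10804
   = 0.41


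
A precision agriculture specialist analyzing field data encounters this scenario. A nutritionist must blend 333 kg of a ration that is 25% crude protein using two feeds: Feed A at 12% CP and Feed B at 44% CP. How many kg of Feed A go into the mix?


parts_A = CP_b - target = 44 - 25 = 19
parts_B = target - CP_a = 25 - 12 = 13
total_parts = 19 + 13 = 32
Feed A = 333 * 19 / 32 = 197.72 kg
Feed B = 333 * 13 / 32 = 135.28 kg

197.72 kg


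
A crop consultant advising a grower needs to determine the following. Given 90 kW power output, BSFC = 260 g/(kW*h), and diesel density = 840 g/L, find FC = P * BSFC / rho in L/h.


FC = P * BSFC / rho_fuel
   = 90 * 260 / 840
   = 23400 / 840
   = 27.86 L/h


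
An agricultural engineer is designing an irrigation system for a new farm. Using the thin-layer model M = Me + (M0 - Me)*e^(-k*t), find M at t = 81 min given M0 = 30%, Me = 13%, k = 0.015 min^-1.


M = Me + (M0 - Me) * e^(-k*t)
  = 13 + (30 - 13) * e^(-0.015*81)
  = 13 + 17 * e^(-1.215)
  = 13 + 17 * 0.29671
  = 13 + 5.0441
  = 18.04%


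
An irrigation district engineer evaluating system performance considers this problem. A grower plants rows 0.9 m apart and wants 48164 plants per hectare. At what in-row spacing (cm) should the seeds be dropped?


spacing = 10000 / (row_sp * density)
        = 10000 / (0.9 * 48164)
        = 10000 / 43347.60
        = 0.23069 m = 23.07 cm


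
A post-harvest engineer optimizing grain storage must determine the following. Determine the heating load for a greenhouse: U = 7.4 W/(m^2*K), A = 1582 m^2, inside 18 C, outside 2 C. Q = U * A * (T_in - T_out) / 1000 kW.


dT = 18 - (2) = 16 K
Q = U * A * dT
  = 7.4 * 1582 * 16
  = 187308.80 W = 187.31 kW


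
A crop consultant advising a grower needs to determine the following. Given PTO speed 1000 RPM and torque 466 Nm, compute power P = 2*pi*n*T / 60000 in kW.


P = 2*pi*n*T / 60000
  = 2*pi * 1000 * 466 / 60000
  = 2927964.35 / 60000
  = 48.80 kW


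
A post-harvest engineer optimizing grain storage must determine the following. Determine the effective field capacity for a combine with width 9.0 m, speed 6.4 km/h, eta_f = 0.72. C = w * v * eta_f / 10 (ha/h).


C = w * v * eta_f / 10
  = 9.0 * 6.4 * 0.72 / 10
  = 41.47 / 10
  = 4.15 ha/h


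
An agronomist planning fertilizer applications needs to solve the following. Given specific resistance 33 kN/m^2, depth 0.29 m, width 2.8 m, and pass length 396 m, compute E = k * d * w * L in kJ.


E = k * d * w * L
  = 33 * 0.29 * 2.8 * 396
  = 10611.22 kJ


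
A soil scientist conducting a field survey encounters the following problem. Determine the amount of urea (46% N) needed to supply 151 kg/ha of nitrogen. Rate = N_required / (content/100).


Rate = N_required / (N_content / 100)
     = 151 / (46 / 100)
     = 151 / 0.46
     = 328.26 kg/ha


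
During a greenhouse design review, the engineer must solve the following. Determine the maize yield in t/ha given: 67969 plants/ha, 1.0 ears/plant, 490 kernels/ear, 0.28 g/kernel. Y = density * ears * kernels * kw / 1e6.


Y = density * ears * kernels * kw
  = 67969 * 1.0 * 490 * 0.28 g/ha
  = 9325346.80 g/ha
  = 9325.35 kg/ha = 9.33 t/ha


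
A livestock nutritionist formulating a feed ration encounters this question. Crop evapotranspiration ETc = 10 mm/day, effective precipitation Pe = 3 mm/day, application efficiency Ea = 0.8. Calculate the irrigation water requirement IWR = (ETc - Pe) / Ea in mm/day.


IWR = (ETc - Pe) / Ea
    = (10 - 3) / 0.8
    = 7 / 0.8
    = 8.75 mm/day


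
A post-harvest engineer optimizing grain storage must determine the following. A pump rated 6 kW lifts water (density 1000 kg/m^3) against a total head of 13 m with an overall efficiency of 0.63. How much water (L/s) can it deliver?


Q = (P * 1000 * eta) / (rho * g * H)
  = (6 * 1000 * 0.63) / (1000 * 9.81 * 13)
  = 3780 / 127530
  = 0.02964 m^3/s = 29.64 L/s


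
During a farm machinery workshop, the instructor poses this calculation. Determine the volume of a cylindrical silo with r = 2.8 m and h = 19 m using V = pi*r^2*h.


V = pi * r^2 * h
  = pi * 2.8^2 * 19
  = pi * 7.84 * 19
  = 467.97 m^3


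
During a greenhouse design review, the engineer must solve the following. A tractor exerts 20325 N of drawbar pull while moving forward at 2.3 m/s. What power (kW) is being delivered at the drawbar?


P = F * v / 1000
  = 20325 * 2.3 / 1000
  = 46747.50 / 1000
  = 46.75 kW


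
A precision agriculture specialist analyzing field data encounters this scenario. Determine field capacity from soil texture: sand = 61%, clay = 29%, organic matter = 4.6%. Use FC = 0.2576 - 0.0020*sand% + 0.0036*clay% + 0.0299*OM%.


FC = 0.2576 - 0.0020*61 + 0.0036*29 + 0.0299*4.6
   = 0.2576 - 0.1220 + 0.1044 + 0.1375
   = 0.3775


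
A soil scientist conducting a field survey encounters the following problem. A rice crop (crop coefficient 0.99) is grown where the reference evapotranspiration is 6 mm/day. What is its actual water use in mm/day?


ETc = Kc * ET0
    = 0.99 * 6
    = 5.94 mm/day


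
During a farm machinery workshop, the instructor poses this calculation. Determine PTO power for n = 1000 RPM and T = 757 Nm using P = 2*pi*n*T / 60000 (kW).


P = 2*pi*n*T / 60000
  = 2*pi * 1000 * 757 / 60000
  = 4756371.28 / 60000
  = 79.27 kW


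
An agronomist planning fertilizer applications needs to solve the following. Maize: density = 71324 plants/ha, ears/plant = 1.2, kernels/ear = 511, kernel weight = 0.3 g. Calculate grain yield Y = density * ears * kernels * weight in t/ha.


Y = density * ears * kernels * kw
  = 71324 * 1.2 * 511 * 0.3 g/ha
  = 13120763.04 g/ha
  = 13120.76 kg/ha = 13.12 t/ha


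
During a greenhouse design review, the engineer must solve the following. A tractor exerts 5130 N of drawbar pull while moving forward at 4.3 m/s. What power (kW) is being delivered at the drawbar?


P = F * v / 1000
  = 5130 * 4.3 / 1000
  = 22059 / 1000
  = 22.06 kW


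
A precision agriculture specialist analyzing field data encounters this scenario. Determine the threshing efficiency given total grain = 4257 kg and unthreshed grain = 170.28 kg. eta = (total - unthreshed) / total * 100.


eta = (total - unthreshed) / total * 100
    = (4257 - 170.28) / 4257 * 100
    = 4086.72 / 4257 * 100
    = 96%


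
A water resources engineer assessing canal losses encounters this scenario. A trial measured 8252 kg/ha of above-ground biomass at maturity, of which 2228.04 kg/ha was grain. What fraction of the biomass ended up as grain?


HI = grain_yield / biomass
   = 2228.04 / 8252
   = 0.27


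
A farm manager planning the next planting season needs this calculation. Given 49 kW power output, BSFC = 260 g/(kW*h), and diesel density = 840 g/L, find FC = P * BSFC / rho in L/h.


FC = P * BSFC / rho_fuel
   = 49 * 260 / 840
   = 12740 / 840
   = 15.17 L/h


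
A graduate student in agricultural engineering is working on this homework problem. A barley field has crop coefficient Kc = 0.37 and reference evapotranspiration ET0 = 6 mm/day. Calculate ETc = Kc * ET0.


ETc = Kc * ET0
    = 0.37 * 6
    = 2.22 mm/day


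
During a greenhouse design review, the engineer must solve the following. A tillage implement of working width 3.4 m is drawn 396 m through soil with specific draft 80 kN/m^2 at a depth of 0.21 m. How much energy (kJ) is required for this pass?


E = k * d * w * L
  = 80 * 0.21 * 3.4 * 396
  = 22619.52 kJ


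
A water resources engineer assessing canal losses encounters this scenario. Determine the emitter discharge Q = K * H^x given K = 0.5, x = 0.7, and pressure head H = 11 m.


Q = K * H^x
  = 0.5 * 11^0.7
  = 0.5 * 5.3577
  = 2.68 L/h


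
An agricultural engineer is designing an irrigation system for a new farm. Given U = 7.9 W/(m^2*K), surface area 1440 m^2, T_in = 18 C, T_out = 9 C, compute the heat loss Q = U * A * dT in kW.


dT = 18 - (9) = 9 K
Q = U * A * dT
  = 7.9 * 1440 * 9
  = 102384 W = 102.38 kW


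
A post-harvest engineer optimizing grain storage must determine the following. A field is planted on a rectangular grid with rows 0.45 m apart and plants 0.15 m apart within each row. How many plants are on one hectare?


D = 10000 / (row_sp * plant_sp)
  = 10000 / (0.45 * 0.15)
  = 10000 / 0.0675
  = 148148.15 plants/ha


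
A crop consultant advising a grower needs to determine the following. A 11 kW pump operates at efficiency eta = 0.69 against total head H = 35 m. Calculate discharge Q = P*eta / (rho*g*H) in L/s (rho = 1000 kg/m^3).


Q = (P * 1000 * eta) / (rho * g * H)
  = (11 * 1000 * 0.69) / (1000 * 9.81 * 35)
  = 7590 / 343350
  = 0.02211 m^3/s = 22.11 L/s


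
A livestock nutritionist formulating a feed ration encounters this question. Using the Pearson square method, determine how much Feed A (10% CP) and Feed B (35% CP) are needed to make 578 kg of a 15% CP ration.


parts_A = CP_b - target = 35 - 15 = 20
parts_B = target - CP_a = 15 - 10 = 5
total_parts = 20 + 5 = 25
Feed A = 578 * 20 / 25 = 462.40 kg
Feed B = 578 * 5 / 25 = 115.60 kg

462.40 kg


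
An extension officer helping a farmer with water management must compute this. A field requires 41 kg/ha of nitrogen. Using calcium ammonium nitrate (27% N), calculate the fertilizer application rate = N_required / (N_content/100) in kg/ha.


Rate = N_required / (N_content / 100)
     = 41 / (27 / 100)
     = 41 / 0.27
     = 151.85 kg/ha


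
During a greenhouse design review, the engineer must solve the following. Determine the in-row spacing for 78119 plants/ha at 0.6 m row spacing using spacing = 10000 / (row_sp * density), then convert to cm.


spacing = 10000 / (row_sp * density)
        = 10000 / (0.6 * 78119)
        = 10000 / 46871.40
        = 0.21335 m = 21.33 cm


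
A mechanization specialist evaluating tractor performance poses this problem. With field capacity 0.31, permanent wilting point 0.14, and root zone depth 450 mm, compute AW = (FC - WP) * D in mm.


AW = (FC - WP) * D
   = (0.31 - 0.14) * 450
   = 0.17 * 450
   = 76.50 mm


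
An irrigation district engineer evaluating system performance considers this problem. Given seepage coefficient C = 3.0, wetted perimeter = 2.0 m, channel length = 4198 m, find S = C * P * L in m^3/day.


S = C * P * L
  = 3.0 * 2.0 * 4198
  = 25188 m^3/day


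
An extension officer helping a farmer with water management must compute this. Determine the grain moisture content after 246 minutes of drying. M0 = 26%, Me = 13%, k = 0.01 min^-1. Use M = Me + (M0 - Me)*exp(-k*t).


M = Me + (M0 - Me) * e^(-k*t)
  = 13 + (26 - 13) * e^(-0.01*246)
  = 13 + 13 * e^(-2.460)
  = 13 + 13 * 0.08543
  = 13 + 1.1107
  = 14.11%


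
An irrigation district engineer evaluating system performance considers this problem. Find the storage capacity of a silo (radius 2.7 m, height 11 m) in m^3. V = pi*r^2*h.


V = pi * r^2 * h
  = pi * 2.7^2 * 11
  = pi * 7.29 * 11
  = 251.92 m^3


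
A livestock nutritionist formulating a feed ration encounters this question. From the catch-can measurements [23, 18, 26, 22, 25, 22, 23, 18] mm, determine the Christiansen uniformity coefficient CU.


xbar = 177 / 8 = 22.125
sum|xi - xbar| = 17
CU = 100 * (1 - 17 / (8 * 22.125))
   = 100 * (1 - 0.0960)
   = 90.40%


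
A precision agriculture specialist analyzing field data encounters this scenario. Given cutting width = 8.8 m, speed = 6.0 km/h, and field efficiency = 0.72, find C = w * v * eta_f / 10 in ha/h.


C = w * v * eta_f / 10
  = 8.8 * 6.0 * 0.72 / 10
  = 38.02 / 10
  = 3.80 ha/h


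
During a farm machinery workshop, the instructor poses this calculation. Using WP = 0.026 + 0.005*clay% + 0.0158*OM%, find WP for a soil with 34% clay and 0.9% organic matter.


WP = 0.026 + 0.005*34 + 0.0158*0.9
   = 0.026 + 0.1700 + 0.0142
   = 0.2102


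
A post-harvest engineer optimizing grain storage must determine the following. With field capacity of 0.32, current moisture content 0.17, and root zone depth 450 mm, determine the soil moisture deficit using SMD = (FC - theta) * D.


SMD = (FC - theta) * D
    = (0.32 - 0.17) * 450
    = 0.150 * 450
    = 67.50 mm


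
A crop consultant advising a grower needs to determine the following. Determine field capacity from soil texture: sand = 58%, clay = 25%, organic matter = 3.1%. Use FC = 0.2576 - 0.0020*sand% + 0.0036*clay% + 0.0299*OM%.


FC = 0.2576 - 0.0020*58 + 0.0036*25 + 0.0299*3.1
   = 0.2576 - 0.1160 + 0.0900 + 0.0927
   = 0.3243


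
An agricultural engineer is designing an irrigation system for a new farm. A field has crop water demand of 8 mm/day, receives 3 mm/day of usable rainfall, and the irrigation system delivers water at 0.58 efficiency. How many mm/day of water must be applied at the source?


IWR = (ETc - Pe) / Ea
    = (8 - 3) / 0.58
    = 5 / 0.58
    = 8.62 mm/day


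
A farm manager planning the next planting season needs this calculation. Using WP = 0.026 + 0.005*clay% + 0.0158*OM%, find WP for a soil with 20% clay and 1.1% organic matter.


WP = 0.026 + 0.005*20 + 0.0158*1.1
   = 0.026 + 0.1000 + 0.0174
   = 0.1434


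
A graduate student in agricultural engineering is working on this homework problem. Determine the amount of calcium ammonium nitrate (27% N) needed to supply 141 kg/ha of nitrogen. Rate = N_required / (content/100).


Rate = N_required / (N_content / 100)
     = 141 / (27 / 100)
     = 141 / 0.27
     = 522.22 kg/ha


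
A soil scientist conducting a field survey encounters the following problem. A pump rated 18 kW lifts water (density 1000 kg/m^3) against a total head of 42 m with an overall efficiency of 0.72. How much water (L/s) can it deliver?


Q = (P * 1000 * eta) / (rho * g * H)
  = (18 * 1000 * 0.72) / (1000 * 9.81 * 42)
  = 12960 / 412020
  = 0.03145 m^3/s = 31.45 L/s


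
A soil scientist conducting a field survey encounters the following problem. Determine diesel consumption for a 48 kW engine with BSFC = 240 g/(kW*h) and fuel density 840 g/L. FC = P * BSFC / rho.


FC = P * BSFC / rho_fuel
   = 48 * 240 / 840
   = 11520 / 840
   = 13.71 L/h


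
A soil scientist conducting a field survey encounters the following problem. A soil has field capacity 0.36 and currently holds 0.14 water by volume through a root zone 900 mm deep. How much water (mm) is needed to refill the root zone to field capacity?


SMD = (FC - theta) * D
    = (0.36 - 0.14) * 900
    = 0.220 * 900
    = 198 mm


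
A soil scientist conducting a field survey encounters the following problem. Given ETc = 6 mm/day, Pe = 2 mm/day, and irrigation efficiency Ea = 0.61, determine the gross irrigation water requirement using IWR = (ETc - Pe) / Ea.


IWR = (ETc - Pe) / Ea
    = (6 - 2) / 0.61
    = 4 / 0.61
    = 6.56 mm/day


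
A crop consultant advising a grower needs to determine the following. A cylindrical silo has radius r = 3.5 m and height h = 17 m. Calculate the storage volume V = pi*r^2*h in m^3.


V = pi * r^2 * h
  = pi * 3.5^2 * 17
  = pi * 12.25 * 17
  = 654.24 m^3


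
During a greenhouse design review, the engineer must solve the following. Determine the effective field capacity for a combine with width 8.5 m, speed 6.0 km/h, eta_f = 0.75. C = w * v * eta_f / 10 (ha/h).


C = w * v * eta_f / 10
  = 8.5 * 6.0 * 0.75 / 10
  = 38.25 / 10
  = 3.83 ha/h


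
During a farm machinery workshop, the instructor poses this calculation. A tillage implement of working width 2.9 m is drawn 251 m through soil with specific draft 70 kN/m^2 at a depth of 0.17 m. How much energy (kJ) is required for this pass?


E = k * d * w * L
  = 70 * 0.17 * 2.9 * 251
  = 8662.01 kJ


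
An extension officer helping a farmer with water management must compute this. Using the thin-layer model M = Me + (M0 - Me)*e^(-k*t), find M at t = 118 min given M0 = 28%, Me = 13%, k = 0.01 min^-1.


M = Me + (M0 - Me) * e^(-k*t)
  = 13 + (28 - 13) * e^(-0.01*118)
  = 13 + 15 * e^(-1.180)
  = 13 + 15 * 0.30728
  = 13 + 4.6092
  = 17.61%


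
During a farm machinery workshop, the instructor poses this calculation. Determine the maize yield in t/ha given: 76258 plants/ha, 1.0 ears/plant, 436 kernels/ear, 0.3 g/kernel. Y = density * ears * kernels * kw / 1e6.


Y = density * ears * kernels * kw
  = 76258 * 1.0 * 436 * 0.3 g/ha
  = 9974546.40 g/ha
  = 9974.55 kg/ha = 9.97 t/ha


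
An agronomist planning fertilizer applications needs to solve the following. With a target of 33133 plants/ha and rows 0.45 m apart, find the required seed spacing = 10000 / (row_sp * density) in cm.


spacing = 10000 / (row_sp * density)
        = 10000 / (0.45 * 33133)
        = 10000 / 14909.85
        = 0.67070 m = 67.07 cm


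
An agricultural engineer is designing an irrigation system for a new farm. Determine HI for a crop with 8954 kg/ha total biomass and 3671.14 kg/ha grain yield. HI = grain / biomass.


HI = grain_yield / biomass
   = 3671.14 / 8954
   = 0.41


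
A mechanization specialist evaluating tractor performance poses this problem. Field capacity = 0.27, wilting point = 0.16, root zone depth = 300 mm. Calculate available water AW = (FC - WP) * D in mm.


AW = (FC - WP) * D
   = (0.27 - 0.16) * 300
   = 0.11 * 300
   = 33 mm


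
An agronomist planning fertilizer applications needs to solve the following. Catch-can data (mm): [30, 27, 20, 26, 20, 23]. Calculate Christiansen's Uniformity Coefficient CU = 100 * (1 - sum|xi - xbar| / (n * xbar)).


xbar = 146 / 6 = 24.333
sum|xi - xbar| = 20
CU = 100 * (1 - 20 / (6 * 24.333))
   = 100 * (1 - 0.1370)
   = 86.30%


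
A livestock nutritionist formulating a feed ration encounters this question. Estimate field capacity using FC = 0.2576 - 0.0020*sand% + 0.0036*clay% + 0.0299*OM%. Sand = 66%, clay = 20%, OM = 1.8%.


FC = 0.2576 - 0.0020*66 + 0.0036*20 + 0.0299*1.8
   = 0.2576 - 0.1320 + 0.0720 + 0.0538
   = 0.2514


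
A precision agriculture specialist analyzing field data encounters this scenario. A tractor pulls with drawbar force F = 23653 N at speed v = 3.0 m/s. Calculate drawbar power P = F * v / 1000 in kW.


P = F * v / 1000
  = 23653 * 3.0 / 1000
  = 70959 / 1000
  = 70.96 kW


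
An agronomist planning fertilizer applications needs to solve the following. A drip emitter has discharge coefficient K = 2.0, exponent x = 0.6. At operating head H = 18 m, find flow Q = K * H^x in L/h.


Q = K * H^x
  = 2.0 * 18^0.6
  = 2.0 * 5.6645
  = 11.33 L/h


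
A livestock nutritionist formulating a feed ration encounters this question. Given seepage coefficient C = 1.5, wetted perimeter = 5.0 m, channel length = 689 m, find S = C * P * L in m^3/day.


S = C * P * L
  = 1.5 * 5.0 * 689
  = 5167.50 m^3/day


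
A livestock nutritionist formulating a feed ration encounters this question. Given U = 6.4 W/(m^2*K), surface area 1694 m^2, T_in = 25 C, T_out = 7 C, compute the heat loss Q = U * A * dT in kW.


dT = 25 - (7) = 18 K
Q = U * A * dT
  = 6.4 * 1694 * 18
  = 195148.80 W = 195.15 kW


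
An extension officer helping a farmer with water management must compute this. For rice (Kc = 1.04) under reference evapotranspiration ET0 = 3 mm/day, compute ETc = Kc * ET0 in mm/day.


ETc = Kc * ET0
    = 1.04 * 3
    = 3.12 mm/day


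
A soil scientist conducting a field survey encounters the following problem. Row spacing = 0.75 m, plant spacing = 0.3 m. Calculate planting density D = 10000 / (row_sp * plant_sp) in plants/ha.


D = 10000 / (row_sp * plant_sp)
  = 10000 / (0.75 * 0.3)
  = 10000 / 0.2250
  = 44444.44 plants/ha


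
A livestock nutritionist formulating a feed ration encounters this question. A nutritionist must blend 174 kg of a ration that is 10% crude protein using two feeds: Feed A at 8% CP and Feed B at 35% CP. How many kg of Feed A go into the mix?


parts_A = CP_b - target = 35 - 10 = 25
parts_B = target - CP_a = 10 - 8 = 2
total_parts = 25 + 2 = 27
Feed A = 174 * 25 / 27 = 161.11 kg
Feed B = 174 * 2 / 27 = 12.89 kg

161.11 kg


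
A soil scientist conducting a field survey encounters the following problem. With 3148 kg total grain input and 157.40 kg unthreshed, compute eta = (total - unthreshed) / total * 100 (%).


eta = (total - unthreshed) / total * 100
    = (3148 - 157.40) / 3148 * 100
    = 2990.60 / 3148 * 100
    = 95%


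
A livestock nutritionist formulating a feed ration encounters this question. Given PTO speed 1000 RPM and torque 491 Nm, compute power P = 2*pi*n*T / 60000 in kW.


P = 2*pi*n*T / 60000
  = 2*pi * 1000 * 491 / 60000
  = 3085043.99 / 60000
  = 51.42 kW


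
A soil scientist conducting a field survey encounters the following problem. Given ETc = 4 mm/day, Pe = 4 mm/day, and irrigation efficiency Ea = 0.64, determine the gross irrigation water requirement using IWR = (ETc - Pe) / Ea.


IWR = (ETc - Pe) / Ea
    = (4 - 4) / 0.64
    = 0 / 0.64
    = 0 mm/day


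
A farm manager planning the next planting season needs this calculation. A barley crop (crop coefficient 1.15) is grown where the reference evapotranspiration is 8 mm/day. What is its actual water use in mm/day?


ETc = Kc * ET0
    = 1.15 * 8
    = 9.20 mm/day


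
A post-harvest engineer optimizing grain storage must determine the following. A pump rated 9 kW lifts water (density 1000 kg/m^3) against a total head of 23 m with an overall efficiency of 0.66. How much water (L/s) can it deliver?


Q = (P * 1000 * eta) / (rho * g * H)
  = (9 * 1000 * 0.66) / (1000 * 9.81 * 23)
  = 5940 / 225630
  = 0.02633 m^3/s = 26.33 L/s
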